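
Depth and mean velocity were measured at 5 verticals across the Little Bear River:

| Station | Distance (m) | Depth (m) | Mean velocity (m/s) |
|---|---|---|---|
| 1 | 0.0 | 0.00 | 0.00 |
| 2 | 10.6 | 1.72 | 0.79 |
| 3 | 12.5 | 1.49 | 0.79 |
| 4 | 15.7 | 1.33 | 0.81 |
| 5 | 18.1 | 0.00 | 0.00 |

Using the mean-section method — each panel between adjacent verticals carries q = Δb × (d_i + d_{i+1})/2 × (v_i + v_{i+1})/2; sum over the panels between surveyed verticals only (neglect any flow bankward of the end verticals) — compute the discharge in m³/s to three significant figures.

10.3 m³/s

Panel 1-2: Δb = 10.6 m, d̄ = (0.00+1.72)/2 = 0.86, v̄ = (0.00+0.79)/2 = 0.395 → q = 10.6×0.86×0.395 = 3.601 m³/s
Panel 2-3: Δb = 1.9 m, d̄ = (1.72+1.49)/2 = 1.605, v̄ = (0.79+0.79)/2 = 0.79 → q = 1.9×1.605×0.79 = 2.409 m³/s
Panel 3-4: Δb = 3.2 m, d̄ = (1.49+1.33)/2 = 1.41, v̄ = (0.79+0.81)/2 = 0.8 → q = 3.2×1.41×0.8 = 3.610 m³/s
Panel 4-5: Δb = 2.4 m, d̄ = (1.33+0.00)/2 = 0.665, v̄ = (0.81+0.00)/2 = 0.405 → q = 2.4×0.665×0.405 = 0.6464 m³/s
Q = Σ q = 10.27 m³/s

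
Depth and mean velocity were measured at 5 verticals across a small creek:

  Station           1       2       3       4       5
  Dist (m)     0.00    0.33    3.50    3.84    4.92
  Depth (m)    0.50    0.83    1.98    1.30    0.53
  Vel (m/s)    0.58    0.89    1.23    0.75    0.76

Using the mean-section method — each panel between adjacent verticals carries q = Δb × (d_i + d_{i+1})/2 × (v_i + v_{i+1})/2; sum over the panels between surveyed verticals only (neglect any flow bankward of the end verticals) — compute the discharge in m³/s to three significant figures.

6.18 m³/s

Panel 1-2: Δb = 0.33 m, d̄ = (0.50+0.83)/2 = 0.665, v̄ = (0.58+0.89)/2 = 0.735 → q = 0.33×0.665×0.735 = 0.1613 m³/s
Panel 2-3: Δb = 3.17 m, d̄ = (0.83+1.98)/2 = 1.405, v̄ = (0.89+1.23)/2 = 1.06 → q = 3.17×1.405×1.06 = 4.721 m³/s
Panel 3-4: Δb = 0.34 m, d̄ = (1.98+1.30)/2 = 1.64, v̄ = (1.23+0.75)/2 = 0.99 → q = 0.34×1.64×0.99 = 0.5520 m³/s
Panel 4-5: Δb = 1.08 m, d̄ = (1.30+0.53)/2 = 0.915, v̄ = (0.75+0.76)/2 = 0.755 → q = 1.08×0.915×0.755 = 0.7461 m³/s
Q = Σ q = 6.180 m³/s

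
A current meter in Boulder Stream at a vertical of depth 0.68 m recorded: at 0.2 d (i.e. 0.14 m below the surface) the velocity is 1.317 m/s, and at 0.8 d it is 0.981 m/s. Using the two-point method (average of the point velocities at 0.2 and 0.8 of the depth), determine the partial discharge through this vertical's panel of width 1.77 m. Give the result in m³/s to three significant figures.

v̄ = (1.317 + 0.981) / 2 = 1.149 m/s
q = v̄ × d × w = 1.149 × 0.68 × 1.77 = 1.383 m³/s

1.38 m³/s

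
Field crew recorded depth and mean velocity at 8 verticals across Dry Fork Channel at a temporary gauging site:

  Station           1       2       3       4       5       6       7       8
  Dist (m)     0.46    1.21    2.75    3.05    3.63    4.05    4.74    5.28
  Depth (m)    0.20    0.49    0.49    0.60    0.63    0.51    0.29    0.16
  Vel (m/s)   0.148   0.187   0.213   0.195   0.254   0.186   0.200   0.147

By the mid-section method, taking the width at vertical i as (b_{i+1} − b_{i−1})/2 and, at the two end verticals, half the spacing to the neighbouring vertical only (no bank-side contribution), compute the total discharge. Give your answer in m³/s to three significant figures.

w_1 = (1.21 − 0.46)/2 = 0.375 m; q_1 = 0.148 × 0.20 × 0.375 = 0.01110 m³/s
w_2 = (2.75 − 0.46)/2 = 1.145 m; q_2 = 0.187 × 0.49 × 1.145 = 0.1049 m³/s
w_3 = (3.05 − 1.21)/2 = 0.92 m; q_3 = 0.213 × 0.49 × 0.92 = 0.09602 m³/s
w_4 = (3.63 − 2.75)/2 = 0.44 m; q_4 = 0.195 × 0.60 × 0.44 = 0.05148 m³/s
w_5 = (4.05 − 3.05)/2 = 0.5 m; q_5 = 0.254 × 0.63 × 0.5 = 0.08001 m³/s
w_6 = (4.74 − 3.63)/2 = 0.555 m; q_6 = 0.186 × 0.51 × 0.555 = 0.05265 m³/s
w_7 = (5.28 − 4.05)/2 = 0.615 m; q_7 = 0.200 × 0.29 × 0.615 = 0.03567 m³/s
w_8 = (5.28 − 4.74)/2 = 0.27 m; q_8 = 0.147 × 0.16 × 0.27 = 0.006350 m³/s
Q = Σ qᵢ = 0.4382 m³/s

0.438 m³/s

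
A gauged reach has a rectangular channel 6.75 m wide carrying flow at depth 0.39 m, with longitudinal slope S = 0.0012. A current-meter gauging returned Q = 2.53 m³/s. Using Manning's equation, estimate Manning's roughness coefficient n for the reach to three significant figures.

A = b·y = 6.75 × 0.39 = 2.633 m²
P = b + 2y = 6.75 + 2×0.39 = 7.530 m
R = A/P = 2.633/7.530 = 0.3496 m
n = (1/Q)·A·R^(2/3)·S^(1/2) = (1/2.53) × 2.633 × 0.4963 × 0.03464 = 0.01789

0.0179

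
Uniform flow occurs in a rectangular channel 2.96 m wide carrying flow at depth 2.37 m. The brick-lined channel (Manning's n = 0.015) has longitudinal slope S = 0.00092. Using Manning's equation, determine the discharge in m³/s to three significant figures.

A = b·y = 2.96 × 2.37 = 7.015 m²
P = b + 2y = 2.96 + 2×2.37 = 7.700 m
R = A/P = 7.015/7.700 = 0.9111 m
Q = (1/n)·A·R^(2/3)·S^(1/2) = (1/0.015) × 7.015 × 0.9111^(2/3) × 0.00092^(1/2) = 13.33 m³/s

13.3 m³/s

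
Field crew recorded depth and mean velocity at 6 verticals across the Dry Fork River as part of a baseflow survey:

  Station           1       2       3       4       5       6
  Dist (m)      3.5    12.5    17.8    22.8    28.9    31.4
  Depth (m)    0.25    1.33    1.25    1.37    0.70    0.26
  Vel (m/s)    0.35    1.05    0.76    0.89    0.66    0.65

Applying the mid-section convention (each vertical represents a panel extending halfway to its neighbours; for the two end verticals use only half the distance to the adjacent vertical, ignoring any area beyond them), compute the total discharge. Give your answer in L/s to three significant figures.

w_1 = (12.5 − 3.5)/2 = 4.5 m; q_1 = 0.35 × 0.25 × 4.5 = 0.3938 m³/s
w_2 = (17.8 − 3.5)/2 = 7.15 m; q_2 = 1.05 × 1.33 × 7.15 = 9.985 m³/s
w_3 = (22.8 − 12.5)/2 = 5.15 m; q_3 = 0.76 × 1.25 × 5.15 = 4.893 m³/s
w_4 = (28.9 − 17.8)/2 = 5.55 m; q_4 = 0.89 × 1.37 × 5.55 = 6.767 m³/s
w_5 = (31.4 − 22.8)/2 = 4.3 m; q_5 = 0.66 × 0.70 × 4.3 = 1.987 m³/s
w_6 = (31.4 − 28.9)/2 = 1.25 m; q_6 = 0.65 × 0.26 × 1.25 = 0.2113 m³/s
Q = Σ qᵢ = 24.24 m³/s
= 24.24 × 1000 = 24240 L/s

24200 L/s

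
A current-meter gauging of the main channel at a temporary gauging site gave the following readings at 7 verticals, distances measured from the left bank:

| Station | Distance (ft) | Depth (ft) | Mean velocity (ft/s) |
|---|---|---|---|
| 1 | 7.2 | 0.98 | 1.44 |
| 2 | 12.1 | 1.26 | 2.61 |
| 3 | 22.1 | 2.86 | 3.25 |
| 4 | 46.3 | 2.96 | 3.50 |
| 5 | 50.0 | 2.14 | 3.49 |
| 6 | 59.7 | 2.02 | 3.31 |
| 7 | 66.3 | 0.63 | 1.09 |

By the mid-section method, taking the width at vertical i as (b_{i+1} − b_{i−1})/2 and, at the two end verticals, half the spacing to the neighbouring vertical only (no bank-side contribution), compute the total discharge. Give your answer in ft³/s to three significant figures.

w_1 = (12.1 − 7.2)/2 = 2.45 ft; q_1 = 1.44 × 0.98 × 2.45 = 3.457 ft³/s
w_2 = (22.1 − 7.2)/2 = 7.45 ft; q_2 = 2.61 × 1.26 × 7.45 = 24.50 ft³/s
w_3 = (46.3 − 12.1)/2 = 17.1 ft; q_3 = 3.25 × 2.86 × 17.1 = 158.9 ft³/s
w_4 = (50.0 − 22.1)/2 = 13.95 ft; q_4 = 3.50 × 2.96 × 13.95 = 144.5 ft³/s
w_5 = (59.7 − 46.3)/2 = 6.7 ft; q_5 = 3.49 × 2.14 × 6.7 = 50.04 ft³/s
w_6 = (66.3 − 50.0)/2 = 8.15 ft; q_6 = 3.31 × 2.02 × 8.15 = 54.49 ft³/s
w_7 = (66.3 − 59.7)/2 = 3.3 ft; q_7 = 1.09 × 0.63 × 3.3 = 2.266 ft³/s
Q = Σ qᵢ = 438.2 ft³/s

438 ft³/s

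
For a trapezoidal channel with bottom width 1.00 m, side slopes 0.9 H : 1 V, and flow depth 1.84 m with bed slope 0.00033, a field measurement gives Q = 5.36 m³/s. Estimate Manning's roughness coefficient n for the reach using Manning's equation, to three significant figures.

0.0145

A = (b + z·y)·y = (1.00 + 0.9×1.84)×1.84 = 4.887 m²
P = b + 2y√(1+z²) = 1.00 + 2×1.84×√(1+0.9²) = 5.951 m
R = A/P = 4.887/5.951 = 0.8212 m
n = (1/Q)·A·R^(2/3)·S^(1/2) = (1/5.36) × 4.887 × 0.8769 × 0.01817 = 0.01452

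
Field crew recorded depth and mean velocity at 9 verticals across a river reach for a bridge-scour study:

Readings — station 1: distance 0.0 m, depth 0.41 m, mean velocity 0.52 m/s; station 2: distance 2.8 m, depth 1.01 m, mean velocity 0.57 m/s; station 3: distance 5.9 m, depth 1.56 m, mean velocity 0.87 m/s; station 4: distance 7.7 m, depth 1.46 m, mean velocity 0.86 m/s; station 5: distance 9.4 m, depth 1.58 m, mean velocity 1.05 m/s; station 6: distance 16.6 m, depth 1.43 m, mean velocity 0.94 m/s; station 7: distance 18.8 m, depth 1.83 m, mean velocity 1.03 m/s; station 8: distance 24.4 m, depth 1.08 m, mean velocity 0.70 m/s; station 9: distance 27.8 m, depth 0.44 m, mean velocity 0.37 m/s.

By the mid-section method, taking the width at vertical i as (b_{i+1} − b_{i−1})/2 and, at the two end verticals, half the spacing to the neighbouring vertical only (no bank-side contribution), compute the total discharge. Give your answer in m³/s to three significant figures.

32.2 m³/s

w_1 = (2.8 − 0.0)/2 = 1.4 m; q_1 = 0.52 × 0.41 × 1.4 = 0.2985 m³/s
w_2 = (5.9 − 0.0)/2 = 2.95 m; q_2 = 0.57 × 1.01 × 2.95 = 1.698 m³/s
w_3 = (7.7 − 2.8)/2 = 2.45 m; q_3 = 0.87 × 1.56 × 2.45 = 3.325 m³/s
w_4 = (9.4 − 5.9)/2 = 1.75 m; q_4 = 0.86 × 1.46 × 1.75 = 2.197 m³/s
w_5 = (16.6 − 7.7)/2 = 4.45 m; q_5 = 1.05 × 1.58 × 4.45 = 7.383 m³/s
w_6 = (18.8 − 9.4)/2 = 4.7 m; q_6 = 0.94 × 1.43 × 4.7 = 6.318 m³/s
w_7 = (24.4 − 16.6)/2 = 3.9 m; q_7 = 1.03 × 1.83 × 3.9 = 7.351 m³/s
w_8 = (27.8 − 18.8)/2 = 4.5 m; q_8 = 0.70 × 1.08 × 4.5 = 3.402 m³/s
w_9 = (27.8 − 24.4)/2 = 1.7 m; q_9 = 0.37 × 0.44 × 1.7 = 0.2768 m³/s
Q = Σ qᵢ = 32.25 m³/s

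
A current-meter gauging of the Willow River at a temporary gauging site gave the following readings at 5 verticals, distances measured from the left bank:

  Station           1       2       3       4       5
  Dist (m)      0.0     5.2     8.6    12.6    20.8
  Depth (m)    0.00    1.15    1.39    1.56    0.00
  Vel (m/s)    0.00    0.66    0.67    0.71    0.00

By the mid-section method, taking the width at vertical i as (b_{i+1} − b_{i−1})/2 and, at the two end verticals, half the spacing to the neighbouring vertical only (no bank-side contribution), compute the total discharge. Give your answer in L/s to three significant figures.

w_2 = (8.6 − 0.0)/2 = 4.3 m; q_2 = 0.66 × 1.15 × 4.3 = 3.264 m³/s
w_3 = (12.6 − 5.2)/2 = 3.7 m; q_3 = 0.67 × 1.39 × 3.7 = 3.446 m³/s
w_4 = (20.8 − 8.6)/2 = 6.1 m; q_4 = 0.71 × 1.56 × 6.1 = 6.756 m³/s
Stations 1, 5 contribute zero (depth or velocity is 0).
Q = Σ qᵢ = 13.47 m³/s
= 13.47 × 1000 = 13470 L/s

13500 L/s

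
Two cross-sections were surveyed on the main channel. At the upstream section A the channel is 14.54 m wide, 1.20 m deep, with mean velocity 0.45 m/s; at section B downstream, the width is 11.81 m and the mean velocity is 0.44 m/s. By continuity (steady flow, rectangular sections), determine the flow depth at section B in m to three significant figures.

Q = A₁V₁ = (14.54×1.20) × 0.45 = 7.852 m³/s
d₂ = Q/(b₂ V₂) = 7.852/(11.81×0.44) = 1.511 m

1.51 m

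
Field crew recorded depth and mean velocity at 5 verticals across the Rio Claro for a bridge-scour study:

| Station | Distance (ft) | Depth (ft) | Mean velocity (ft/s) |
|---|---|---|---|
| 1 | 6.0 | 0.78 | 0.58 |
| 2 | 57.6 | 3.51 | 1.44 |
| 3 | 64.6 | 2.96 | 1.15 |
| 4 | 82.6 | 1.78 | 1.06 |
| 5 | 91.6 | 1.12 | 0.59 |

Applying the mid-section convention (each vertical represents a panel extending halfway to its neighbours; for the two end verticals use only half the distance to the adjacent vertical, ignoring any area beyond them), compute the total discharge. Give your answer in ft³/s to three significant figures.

w_1 = (57.6 − 6.0)/2 = 25.8 ft; q_1 = 0.58 × 0.78 × 25.8 = 11.67 ft³/s
w_2 = (64.6 − 6.0)/2 = 29.3 ft; q_2 = 1.44 × 3.51 × 29.3 = 148.1 ft³/s
w_3 = (82.6 − 57.6)/2 = 12.5 ft; q_3 = 1.15 × 2.96 × 12.5 = 42.55 ft³/s
w_4 = (91.6 − 64.6)/2 = 13.5 ft; q_4 = 1.06 × 1.78 × 13.5 = 25.47 ft³/s
w_5 = (91.6 − 82.6)/2 = 4.5 ft; q_5 = 0.59 × 1.12 × 4.5 = 2.974 ft³/s
Q = Σ qᵢ = 230.8 ft³/s

231 ft³/s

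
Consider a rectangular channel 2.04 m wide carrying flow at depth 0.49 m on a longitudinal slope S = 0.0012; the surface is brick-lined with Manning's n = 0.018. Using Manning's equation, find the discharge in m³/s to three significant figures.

0.921 m³/s

A = b·y = 2.04 × 0.49 = 0.9996 m²
P = b + 2y = 2.04 + 2×0.49 = 3.020 m
R = A/P = 0.9996/3.020 = 0.3310 m
Q = (1/n)·A·R^(2/3)·S^(1/2) = (1/0.018) × 0.9996 × 0.3310^(2/3) × 0.0012^(1/2) = 0.9205 m³/s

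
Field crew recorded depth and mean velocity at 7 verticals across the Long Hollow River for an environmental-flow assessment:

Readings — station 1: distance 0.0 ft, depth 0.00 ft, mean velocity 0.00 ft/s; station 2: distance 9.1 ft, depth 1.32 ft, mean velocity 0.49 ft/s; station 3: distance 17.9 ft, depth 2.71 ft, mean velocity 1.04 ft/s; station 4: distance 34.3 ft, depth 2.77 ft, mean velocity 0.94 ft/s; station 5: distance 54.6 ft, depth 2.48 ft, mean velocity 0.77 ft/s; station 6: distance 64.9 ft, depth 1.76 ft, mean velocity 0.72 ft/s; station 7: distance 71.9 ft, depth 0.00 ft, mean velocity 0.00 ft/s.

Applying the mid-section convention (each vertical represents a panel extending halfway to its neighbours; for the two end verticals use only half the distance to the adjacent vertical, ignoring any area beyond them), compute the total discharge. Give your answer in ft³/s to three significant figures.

w_2 = (17.9 − 0.0)/2 = 8.95 ft; q_2 = 0.49 × 1.32 × 8.95 = 5.789 ft³/s
w_3 = (34.3 − 9.1)/2 = 12.6 ft; q_3 = 1.04 × 2.71 × 12.6 = 35.51 ft³/s
w_4 = (54.6 − 17.9)/2 = 18.35 ft; q_4 = 0.94 × 2.77 × 18.35 = 47.78 ft³/s
w_5 = (64.9 − 34.3)/2 = 15.3 ft; q_5 = 0.77 × 2.48 × 15.3 = 29.22 ft³/s
w_6 = (71.9 − 54.6)/2 = 8.65 ft; q_6 = 0.72 × 1.76 × 8.65 = 10.96 ft³/s
Stations 1, 7 contribute zero (depth or velocity is 0).
Q = Σ qᵢ = 129.3 ft³/s

129 ft³/s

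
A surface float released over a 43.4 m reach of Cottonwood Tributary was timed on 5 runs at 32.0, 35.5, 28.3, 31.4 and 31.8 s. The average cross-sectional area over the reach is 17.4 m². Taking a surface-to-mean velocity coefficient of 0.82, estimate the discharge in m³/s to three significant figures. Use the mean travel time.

t̄ = (32.0 + 35.5 + 28.3 + 31.4 + 31.8) / 5 = 31.8 s
v_surface = L / t̄ = 43.4 / 31.8 = 1.365 m/s
v_mean = 0.82 × 1.365 = 1.119 m/s
Q = A × v_mean = 17.4 × 1.119 = 19.47 m³/s

19.5 m³/s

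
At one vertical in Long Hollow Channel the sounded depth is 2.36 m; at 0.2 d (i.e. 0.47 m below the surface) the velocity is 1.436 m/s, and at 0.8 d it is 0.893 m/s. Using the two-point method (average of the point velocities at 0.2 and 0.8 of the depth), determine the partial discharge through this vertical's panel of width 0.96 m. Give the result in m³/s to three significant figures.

2.64 m³/s

v̄ = (1.436 + 0.893) / 2 = 1.165 m/s
q = v̄ × d × w = 1.165 × 2.36 × 0.96 = 2.638 m³/s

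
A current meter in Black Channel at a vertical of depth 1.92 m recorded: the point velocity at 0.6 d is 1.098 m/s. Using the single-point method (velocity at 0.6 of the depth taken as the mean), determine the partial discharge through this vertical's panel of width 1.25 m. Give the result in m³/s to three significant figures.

2.64 m³/s

v̄ = v₀.₆ = 1.098 m/s
q = v̄ × d × w = 1.098 × 1.92 × 1.25 = 2.635 m³/s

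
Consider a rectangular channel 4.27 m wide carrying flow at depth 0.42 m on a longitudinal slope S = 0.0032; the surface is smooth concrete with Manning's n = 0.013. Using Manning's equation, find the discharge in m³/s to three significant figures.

3.88 m³/s

A = b·y = 4.27 × 0.42 = 1.793 m²
P = b + 2y = 4.27 + 2×0.42 = 5.110 m
R = A/P = 1.793/5.110 = 0.3510 m
Q = (1/n)·A·R^(2/3)·S^(1/2) = (1/0.013) × 1.793 × 0.3510^(2/3) × 0.0032^(1/2) = 3.883 m³/s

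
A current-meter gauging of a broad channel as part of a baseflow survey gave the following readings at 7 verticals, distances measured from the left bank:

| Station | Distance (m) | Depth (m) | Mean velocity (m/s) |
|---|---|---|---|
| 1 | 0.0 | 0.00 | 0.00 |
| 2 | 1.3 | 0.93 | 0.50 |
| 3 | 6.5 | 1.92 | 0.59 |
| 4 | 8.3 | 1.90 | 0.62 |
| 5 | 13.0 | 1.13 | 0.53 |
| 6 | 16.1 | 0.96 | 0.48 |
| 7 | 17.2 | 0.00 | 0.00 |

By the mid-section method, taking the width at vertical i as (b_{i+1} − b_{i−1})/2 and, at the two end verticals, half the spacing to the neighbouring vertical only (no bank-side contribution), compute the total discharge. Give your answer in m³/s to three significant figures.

w_2 = (6.5 − 0.0)/2 = 3.25 m; q_2 = 0.50 × 0.93 × 3.25 = 1.511 m³/s
w_3 = (8.3 − 1.3)/2 = 3.5 m; q_3 = 0.59 × 1.92 × 3.5 = 3.965 m³/s
w_4 = (13.0 − 6.5)/2 = 3.25 m; q_4 = 0.62 × 1.90 × 3.25 = 3.829 m³/s
w_5 = (16.1 − 8.3)/2 = 3.9 m; q_5 = 0.53 × 1.13 × 3.9 = 2.336 m³/s
w_6 = (17.2 − 13.0)/2 = 2.1 m; q_6 = 0.48 × 0.96 × 2.1 = 0.9677 m³/s
Stations 1, 7 contribute zero (depth or velocity is 0).
Q = Σ qᵢ = 12.61 m³/s

12.6 m³/s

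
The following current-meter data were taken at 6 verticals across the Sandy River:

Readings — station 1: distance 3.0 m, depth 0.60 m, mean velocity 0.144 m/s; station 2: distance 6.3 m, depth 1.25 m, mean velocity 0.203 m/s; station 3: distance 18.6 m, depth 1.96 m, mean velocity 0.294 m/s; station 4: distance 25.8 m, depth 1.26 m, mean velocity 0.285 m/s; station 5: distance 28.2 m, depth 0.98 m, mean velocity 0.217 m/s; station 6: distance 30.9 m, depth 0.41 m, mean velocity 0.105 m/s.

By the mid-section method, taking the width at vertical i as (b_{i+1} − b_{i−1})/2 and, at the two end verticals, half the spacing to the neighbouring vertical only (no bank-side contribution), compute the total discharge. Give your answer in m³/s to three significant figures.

w_1 = (6.3 − 3.0)/2 = 1.65 m; q_1 = 0.144 × 0.60 × 1.65 = 0.1426 m³/s
w_2 = (18.6 − 3.0)/2 = 7.8 m; q_2 = 0.203 × 1.25 × 7.8 = 1.979 m³/s
w_3 = (25.8 − 6.3)/2 = 9.75 m; q_3 = 0.294 × 1.96 × 9.75 = 5.618 m³/s
w_4 = (28.2 − 18.6)/2 = 4.8 m; q_4 = 0.285 × 1.26 × 4.8 = 1.724 m³/s
w_5 = (30.9 − 25.8)/2 = 2.55 m; q_5 = 0.217 × 0.98 × 2.55 = 0.5423 m³/s
w_6 = (30.9 − 28.2)/2 = 1.35 m; q_6 = 0.105 × 0.41 × 1.35 = 0.05812 m³/s
Q = Σ qᵢ = 10.06 m³/s

10.1 m³/s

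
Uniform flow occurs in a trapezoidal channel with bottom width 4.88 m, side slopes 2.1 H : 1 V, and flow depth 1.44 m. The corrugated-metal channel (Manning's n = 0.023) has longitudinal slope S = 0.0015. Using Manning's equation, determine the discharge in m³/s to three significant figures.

18.9 m³/s

A = (b + z·y)·y = (4.88 + 2.1×1.44)×1.44 = 11.38 m²
P = b + 2y√(1+z²) = 4.88 + 2×1.44×√(1+2.1²) = 11.58 m
R = A/P = 11.38/11.58 = 0.9830 m
Q = (1/n)·A·R^(2/3)·S^(1/2) = (1/0.023) × 11.38 × 0.9830^(2/3) × 0.0015^(1/2) = 18.95 m³/s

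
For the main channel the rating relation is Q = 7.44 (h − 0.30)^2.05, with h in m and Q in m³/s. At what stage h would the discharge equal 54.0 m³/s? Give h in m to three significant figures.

2.93 m

h − h₀ = (Q/C)^(1/b) = (54.0/7.44)^(1/2.05) = 2.630 m
h = 0.30 + 2.630 = 2.930 m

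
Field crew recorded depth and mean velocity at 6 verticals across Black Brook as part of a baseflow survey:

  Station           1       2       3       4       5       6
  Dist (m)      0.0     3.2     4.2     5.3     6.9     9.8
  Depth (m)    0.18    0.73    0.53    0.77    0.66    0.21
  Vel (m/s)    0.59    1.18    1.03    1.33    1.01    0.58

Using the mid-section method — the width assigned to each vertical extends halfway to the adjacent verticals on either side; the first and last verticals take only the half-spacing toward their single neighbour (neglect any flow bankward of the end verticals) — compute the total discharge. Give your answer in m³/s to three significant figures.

w_1 = (3.2 − 0.0)/2 = 1.6 m; q_1 = 0.59 × 0.18 × 1.6 = 0.1699 m³/s
w_2 = (4.2 − 0.0)/2 = 2.1 m; q_2 = 1.18 × 0.73 × 2.1 = 1.809 m³/s
w_3 = (5.3 − 3.2)/2 = 1.05 m; q_3 = 1.03 × 0.53 × 1.05 = 0.5732 m³/s
w_4 = (6.9 − 4.2)/2 = 1.35 m; q_4 = 1.33 × 0.77 × 1.35 = 1.383 m³/s
w_5 = (9.8 − 5.3)/2 = 2.25 m; q_5 = 1.01 × 0.66 × 2.25 = 1.500 m³/s
w_6 = (9.8 − 6.9)/2 = 1.45 m; q_6 = 0.58 × 0.21 × 1.45 = 0.1766 m³/s
Q = Σ qᵢ = 5.611 m³/s

5.61 m³/s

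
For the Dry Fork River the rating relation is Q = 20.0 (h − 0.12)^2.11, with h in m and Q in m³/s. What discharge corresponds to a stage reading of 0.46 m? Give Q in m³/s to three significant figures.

2.05 m³/s

Q = 20.0 × (0.46 − 0.12)^2.11 = 20.0 × 0.34^2.11 = 2.053 m³/s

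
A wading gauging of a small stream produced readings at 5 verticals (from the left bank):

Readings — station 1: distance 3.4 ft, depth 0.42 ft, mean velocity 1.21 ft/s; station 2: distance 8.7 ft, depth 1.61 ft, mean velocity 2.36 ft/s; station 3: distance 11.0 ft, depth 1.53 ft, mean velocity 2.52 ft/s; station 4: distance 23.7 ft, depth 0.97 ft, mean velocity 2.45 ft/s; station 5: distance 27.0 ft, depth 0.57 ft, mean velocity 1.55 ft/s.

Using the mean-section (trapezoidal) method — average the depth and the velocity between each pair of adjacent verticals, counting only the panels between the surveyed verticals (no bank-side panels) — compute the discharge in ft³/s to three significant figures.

62.9 ft³/s

Panel 1-2: Δb = 5.3 ft, d̄ = (0.42+1.61)/2 = 1.015, v̄ = (1.21+2.36)/2 = 1.785 → q = 5.3×1.015×1.785 = 9.602 ft³/s
Panel 2-3: Δb = 2.3 ft, d̄ = (1.61+1.53)/2 = 1.57, v̄ = (2.36+2.52)/2 = 2.44 → q = 2.3×1.57×2.44 = 8.811 ft³/s
Panel 3-4: Δb = 12.7 ft, d̄ = (1.53+0.97)/2 = 1.25, v̄ = (2.52+2.45)/2 = 2.485 → q = 12.7×1.25×2.485 = 39.45 ft³/s
Panel 4-5: Δb = 3.3 ft, d̄ = (0.97+0.57)/2 = 0.77, v̄ = (2.45+1.55)/2 = 2 → q = 3.3×0.77×2 = 5.082 ft³/s
Q = Σ q = 62.94 ft³/s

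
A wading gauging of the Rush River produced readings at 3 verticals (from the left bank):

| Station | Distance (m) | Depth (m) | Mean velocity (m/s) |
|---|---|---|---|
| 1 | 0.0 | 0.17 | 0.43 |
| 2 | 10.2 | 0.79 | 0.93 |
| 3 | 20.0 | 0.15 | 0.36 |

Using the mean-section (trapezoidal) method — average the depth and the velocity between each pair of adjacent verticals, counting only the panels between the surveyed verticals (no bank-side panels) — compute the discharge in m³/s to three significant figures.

6.30 m³/s

Panel 1-2: Δb = 10.2 m, d̄ = (0.17+0.79)/2 = 0.48, v̄ = (0.43+0.93)/2 = 0.68 → q = 10.2×0.48×0.68 = 3.329 m³/s
Panel 2-3: Δb = 9.8 m, d̄ = (0.79+0.15)/2 = 0.47, v̄ = (0.93+0.36)/2 = 0.645 → q = 9.8×0.47×0.645 = 2.971 m³/s
Q = Σ q = 6.300 m³/s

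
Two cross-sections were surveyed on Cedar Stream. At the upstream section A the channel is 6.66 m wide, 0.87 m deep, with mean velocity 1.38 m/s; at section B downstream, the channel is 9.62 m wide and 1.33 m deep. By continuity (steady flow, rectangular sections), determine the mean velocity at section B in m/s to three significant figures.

0.625 m/s

Q = A₁V₁ = (6.66×0.87) × 1.38 = 7.996 m³/s
A₂ = 9.62 × 1.33 = 12.79 m²
V₂ = Q/A₂ = 7.996/12.79 = 0.6250 m/s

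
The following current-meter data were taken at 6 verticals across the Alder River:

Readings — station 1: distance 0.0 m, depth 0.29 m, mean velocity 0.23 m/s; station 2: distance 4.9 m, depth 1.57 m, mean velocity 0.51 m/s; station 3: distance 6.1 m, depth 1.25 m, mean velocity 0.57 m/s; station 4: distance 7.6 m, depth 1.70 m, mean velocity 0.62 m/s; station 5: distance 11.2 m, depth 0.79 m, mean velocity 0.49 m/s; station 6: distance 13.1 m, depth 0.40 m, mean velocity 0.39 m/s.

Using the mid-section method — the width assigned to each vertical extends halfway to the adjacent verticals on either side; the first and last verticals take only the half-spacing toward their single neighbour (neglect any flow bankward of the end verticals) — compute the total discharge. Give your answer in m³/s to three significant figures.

w_1 = (4.9 − 0.0)/2 = 2.45 m; q_1 = 0.23 × 0.29 × 2.45 = 0.1634 m³/s
w_2 = (6.1 − 0.0)/2 = 3.05 m; q_2 = 0.51 × 1.57 × 3.05 = 2.442 m³/s
w_3 = (7.6 − 4.9)/2 = 1.35 m; q_3 = 0.57 × 1.25 × 1.35 = 0.9619 m³/s
w_4 = (11.2 − 6.1)/2 = 2.55 m; q_4 = 0.62 × 1.70 × 2.55 = 2.688 m³/s
w_5 = (13.1 − 7.6)/2 = 2.75 m; q_5 = 0.49 × 0.79 × 2.75 = 1.065 m³/s
w_6 = (13.1 − 11.2)/2 = 0.95 m; q_6 = 0.39 × 0.40 × 0.95 = 0.1482 m³/s
Q = Σ qᵢ = 7.468 m³/s

7.47 m³/s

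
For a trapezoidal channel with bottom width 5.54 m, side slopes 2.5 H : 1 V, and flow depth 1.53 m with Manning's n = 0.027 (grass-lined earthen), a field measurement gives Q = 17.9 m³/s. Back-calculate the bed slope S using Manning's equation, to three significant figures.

0.00108

A = (b + z·y)·y = (5.54 + 2.5×1.53)×1.53 = 14.33 m²
P = b + 2y√(1+z²) = 5.54 + 2×1.53×√(1+2.5²) = 13.78 m
R = A/P = 14.33/13.78 = 1.040 m
S = (Q·n / (1·A·R^(2/3)))² = (17.9×0.027 / (1×14.33×1.026))² = 0.001080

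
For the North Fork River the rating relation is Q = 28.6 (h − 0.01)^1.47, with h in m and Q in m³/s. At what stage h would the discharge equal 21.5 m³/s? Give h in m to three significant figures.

h − h₀ = (Q/C)^(1/b) = (21.5/28.6)^(1/1.47) = 0.8236 m
h = 0.01 + 0.8236 = 0.8336 m

0.834 m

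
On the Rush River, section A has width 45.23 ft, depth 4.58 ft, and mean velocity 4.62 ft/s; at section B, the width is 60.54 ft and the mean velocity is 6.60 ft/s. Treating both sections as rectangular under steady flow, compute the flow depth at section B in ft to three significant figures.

Q = A₁V₁ = (45.23×4.58) × 4.62 = 957.0 ft³/s
d₂ = Q/(b₂ V₂) = 957.0/(60.54×6.60) = 2.395 ft

2.40 ft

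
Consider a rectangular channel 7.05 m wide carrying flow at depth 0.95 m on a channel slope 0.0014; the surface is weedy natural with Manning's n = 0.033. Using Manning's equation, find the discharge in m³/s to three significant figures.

A = b·y = 7.05 × 0.95 = 6.698 m²
P = b + 2y = 7.05 + 2×0.95 = 8.950 m
R = A/P = 6.698/8.950 = 0.7483 m
Q = (1/n)·A·R^(2/3)·S^(1/2) = (1/0.033) × 6.698 × 0.7483^(2/3) × 0.0014^(1/2) = 6.259 m³/s

6.26 m³/s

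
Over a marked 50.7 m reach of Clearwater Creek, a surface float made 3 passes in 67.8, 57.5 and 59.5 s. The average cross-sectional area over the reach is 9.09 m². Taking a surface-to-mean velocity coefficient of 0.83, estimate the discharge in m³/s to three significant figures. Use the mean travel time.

t̄ = (67.8 + 57.5 + 59.5) / 3 = 61.6 s
v_surface = L / t̄ = 50.7 / 61.6 = 0.8231 m/s
v_mean = 0.83 × 0.8231 = 0.6831 m/s
Q = A × v_mean = 9.09 × 0.6831 = 6.210 m³/s

6.21 m³/s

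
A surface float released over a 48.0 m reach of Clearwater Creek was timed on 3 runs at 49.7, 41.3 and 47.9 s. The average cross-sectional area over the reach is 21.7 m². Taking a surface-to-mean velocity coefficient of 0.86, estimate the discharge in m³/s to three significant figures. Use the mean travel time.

19.3 m³/s

t̄ = (49.7 + 41.3 + 47.9) / 3 = 46.3 s
v_surface = L / t̄ = 48.0 / 46.3 = 1.037 m/s
v_mean = 0.86 × 1.037 = 0.8916 m/s
Q = A × v_mean = 21.7 × 0.8916 = 19.35 m³/s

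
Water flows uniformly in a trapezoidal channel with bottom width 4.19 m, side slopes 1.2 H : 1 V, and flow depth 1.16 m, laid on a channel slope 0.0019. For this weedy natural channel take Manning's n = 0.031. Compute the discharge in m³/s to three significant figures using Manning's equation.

8.03 m³/s

A = (b + z·y)·y = (4.19 + 1.2×1.16)×1.16 = 6.475 m²
P = b + 2y√(1+z²) = 4.19 + 2×1.16×√(1+1.2²) = 7.814 m
R = A/P = 6.475/7.814 = 0.8287 m
Q = (1/n)·A·R^(2/3)·S^(1/2) = (1/0.031) × 6.475 × 0.8287^(2/3) × 0.0019^(1/2) = 8.032 m³/s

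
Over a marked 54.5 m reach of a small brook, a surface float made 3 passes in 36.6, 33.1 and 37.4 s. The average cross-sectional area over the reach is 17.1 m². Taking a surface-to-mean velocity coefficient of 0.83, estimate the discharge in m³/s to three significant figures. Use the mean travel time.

21.7 m³/s

t̄ = (36.6 + 33.1 + 37.4) / 3 = 35.7 s
v_surface = L / t̄ = 54.5 / 35.7 = 1.527 m/s
v_mean = 0.83 × 1.527 = 1.267 m/s
Q = A × v_mean = 17.1 × 1.267 = 21.67 m³/s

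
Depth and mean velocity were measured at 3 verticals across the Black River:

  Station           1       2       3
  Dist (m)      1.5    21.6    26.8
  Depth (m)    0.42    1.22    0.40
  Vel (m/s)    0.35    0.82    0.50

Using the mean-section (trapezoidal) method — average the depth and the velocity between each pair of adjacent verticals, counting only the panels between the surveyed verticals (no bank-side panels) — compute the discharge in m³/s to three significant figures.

Panel 1-2: Δb = 20.1 m, d̄ = (0.42+1.22)/2 = 0.82, v̄ = (0.35+0.82)/2 = 0.585 → q = 20.1×0.82×0.585 = 9.642 m³/s
Panel 2-3: Δb = 5.2 m, d̄ = (1.22+0.40)/2 = 0.81, v̄ = (0.82+0.50)/2 = 0.66 → q = 5.2×0.81×0.66 = 2.780 m³/s
Q = Σ q = 12.42 m³/s

12.4 m³/s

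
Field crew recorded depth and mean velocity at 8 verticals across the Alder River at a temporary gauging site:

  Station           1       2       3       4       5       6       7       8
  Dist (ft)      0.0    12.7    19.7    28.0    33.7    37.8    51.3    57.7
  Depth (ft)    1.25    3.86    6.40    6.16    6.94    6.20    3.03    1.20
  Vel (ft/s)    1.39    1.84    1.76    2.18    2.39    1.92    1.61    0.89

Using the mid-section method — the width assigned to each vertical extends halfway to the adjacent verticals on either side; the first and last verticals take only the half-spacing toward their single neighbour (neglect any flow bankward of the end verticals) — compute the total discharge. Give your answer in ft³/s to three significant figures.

499 ft³/s

w_1 = (12.7 − 0.0)/2 = 6.35 ft; q_1 = 1.39 × 1.25 × 6.35 = 11.03 ft³/s
w_2 = (19.7 − 0.0)/2 = 9.85 ft; q_2 = 1.84 × 3.86 × 9.85 = 69.96 ft³/s
w_3 = (28.0 − 12.7)/2 = 7.65 ft; q_3 = 1.76 × 6.40 × 7.65 = 86.17 ft³/s
w_4 = (33.7 − 19.7)/2 = 7 ft; q_4 = 2.18 × 6.16 × 7 = 94.00 ft³/s
w_5 = (37.8 − 28.0)/2 = 4.9 ft; q_5 = 2.39 × 6.94 × 4.9 = 81.27 ft³/s
w_6 = (51.3 − 33.7)/2 = 8.8 ft; q_6 = 1.92 × 6.20 × 8.8 = 104.8 ft³/s
w_7 = (57.7 − 37.8)/2 = 9.95 ft; q_7 = 1.61 × 3.03 × 9.95 = 48.54 ft³/s
w_8 = (57.7 − 51.3)/2 = 3.2 ft; q_8 = 0.89 × 1.20 × 3.2 = 3.418 ft³/s
Q = Σ qᵢ = 499.1 ft³/s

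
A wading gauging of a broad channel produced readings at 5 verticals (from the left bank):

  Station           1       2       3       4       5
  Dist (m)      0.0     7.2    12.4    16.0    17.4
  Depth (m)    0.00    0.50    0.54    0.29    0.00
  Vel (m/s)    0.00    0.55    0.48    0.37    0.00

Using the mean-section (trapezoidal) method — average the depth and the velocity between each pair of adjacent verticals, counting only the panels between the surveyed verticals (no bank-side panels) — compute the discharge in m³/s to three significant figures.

2.56 m³/s

Panel 1-2: Δb = 7.2 m, d̄ = (0.00+0.50)/2 = 0.25, v̄ = (0.00+0.55)/2 = 0.275 → q = 7.2×0.25×0.275 = 0.4950 m³/s
Panel 2-3: Δb = 5.2 m, d̄ = (0.50+0.54)/2 = 0.52, v̄ = (0.55+0.48)/2 = 0.515 → q = 5.2×0.52×0.515 = 1.393 m³/s
Panel 3-4: Δb = 3.6 m, d̄ = (0.54+0.29)/2 = 0.415, v̄ = (0.48+0.37)/2 = 0.425 → q = 3.6×0.415×0.425 = 0.6350 m³/s
Panel 4-5: Δb = 1.4 m, d̄ = (0.29+0.00)/2 = 0.145, v̄ = (0.37+0.00)/2 = 0.185 → q = 1.4×0.145×0.185 = 0.03756 m³/s
Q = Σ q = 2.560 m³/s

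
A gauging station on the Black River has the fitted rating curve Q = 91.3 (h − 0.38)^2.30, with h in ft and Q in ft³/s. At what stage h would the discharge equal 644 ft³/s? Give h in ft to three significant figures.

h − h₀ = (Q/C)^(1/b) = (644/91.3)^(1/2.30) = 2.338 ft
h = 0.38 + 2.338 = 2.718 ft

2.72 ft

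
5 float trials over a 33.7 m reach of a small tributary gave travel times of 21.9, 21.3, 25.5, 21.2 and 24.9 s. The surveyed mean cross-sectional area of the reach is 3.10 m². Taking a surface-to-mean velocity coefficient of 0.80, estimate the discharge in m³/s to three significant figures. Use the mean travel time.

3.64 m³/s

t̄ = (21.9 + 21.3 + 25.5 + 21.2 + 24.9) / 5 = 22.96 s
v_surface = L / t̄ = 33.7 / 22.96 = 1.468 m/s
v_mean = 0.80 × 1.468 = 1.174 m/s
Q = A × v_mean = 3.10 × 1.174 = 3.640 m³/s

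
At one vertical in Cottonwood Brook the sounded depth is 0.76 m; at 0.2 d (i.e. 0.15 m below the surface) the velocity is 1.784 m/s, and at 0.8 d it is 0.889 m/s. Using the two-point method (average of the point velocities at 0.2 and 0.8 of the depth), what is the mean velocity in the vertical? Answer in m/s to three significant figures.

1.34 m/s

v̄ = (1.784 + 0.889) / 2 = 1.337 m/s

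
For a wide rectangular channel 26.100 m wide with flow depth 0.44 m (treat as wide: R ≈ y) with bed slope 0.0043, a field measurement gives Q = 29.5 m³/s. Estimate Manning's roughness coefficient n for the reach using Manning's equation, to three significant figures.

A = b·y = 26.100 × 0.44 = 11.48 m²
Wide channel: R ≈ y = 0.44 m
n = (1/Q)·A·R^(2/3)·S^(1/2) = (1/29.5) × 11.48 × 0.5785 × 0.06557 = 0.01477

0.0148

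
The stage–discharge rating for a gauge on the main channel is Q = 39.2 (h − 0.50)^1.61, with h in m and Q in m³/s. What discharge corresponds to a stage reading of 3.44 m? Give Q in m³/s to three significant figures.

Q = 39.2 × (3.44 − 0.50)^1.61 = 39.2 × 2.94^1.61 = 222.5 m³/s

222 m³/s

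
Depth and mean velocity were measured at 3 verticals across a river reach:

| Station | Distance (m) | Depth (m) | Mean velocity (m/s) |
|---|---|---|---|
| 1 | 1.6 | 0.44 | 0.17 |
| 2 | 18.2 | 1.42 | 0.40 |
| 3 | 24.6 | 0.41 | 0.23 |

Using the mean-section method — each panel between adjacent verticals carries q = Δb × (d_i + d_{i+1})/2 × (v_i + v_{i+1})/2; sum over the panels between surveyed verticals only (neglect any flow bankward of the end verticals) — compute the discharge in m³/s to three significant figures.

Panel 1-2: Δb = 16.6 m, d̄ = (0.44+1.42)/2 = 0.93, v̄ = (0.17+0.40)/2 = 0.285 → q = 16.6×0.93×0.285 = 4.400 m³/s
Panel 2-3: Δb = 6.4 m, d̄ = (1.42+0.41)/2 = 0.915, v̄ = (0.40+0.23)/2 = 0.315 → q = 6.4×0.915×0.315 = 1.845 m³/s
Q = Σ q = 6.244 m³/s

6.24 m³/s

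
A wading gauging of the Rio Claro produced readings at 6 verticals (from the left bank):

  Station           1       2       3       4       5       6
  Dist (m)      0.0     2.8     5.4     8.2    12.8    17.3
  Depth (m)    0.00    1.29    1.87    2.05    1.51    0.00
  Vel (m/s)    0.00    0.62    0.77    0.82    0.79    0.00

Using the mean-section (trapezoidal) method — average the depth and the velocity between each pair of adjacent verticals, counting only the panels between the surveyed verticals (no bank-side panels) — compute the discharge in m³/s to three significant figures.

15.7 m³/s

Panel 1-2: Δb = 2.8 m, d̄ = (0.00+1.29)/2 = 0.645, v̄ = (0.00+0.62)/2 = 0.31 → q = 2.8×0.645×0.31 = 0.5599 m³/s
Panel 2-3: Δb = 2.6 m, d̄ = (1.29+1.87)/2 = 1.58, v̄ = (0.62+0.77)/2 = 0.695 → q = 2.6×1.58×0.695 = 2.855 m³/s
Panel 3-4: Δb = 2.8 m, d̄ = (1.87+2.05)/2 = 1.96, v̄ = (0.77+0.82)/2 = 0.795 → q = 2.8×1.96×0.795 = 4.363 m³/s
Panel 4-5: Δb = 4.6 m, d̄ = (2.05+1.51)/2 = 1.78, v̄ = (0.82+0.79)/2 = 0.805 → q = 4.6×1.78×0.805 = 6.591 m³/s
Panel 5-6: Δb = 4.5 m, d̄ = (1.51+0.00)/2 = 0.755, v̄ = (0.79+0.00)/2 = 0.395 → q = 4.5×0.755×0.395 = 1.342 m³/s
Q = Σ q = 15.71 m³/s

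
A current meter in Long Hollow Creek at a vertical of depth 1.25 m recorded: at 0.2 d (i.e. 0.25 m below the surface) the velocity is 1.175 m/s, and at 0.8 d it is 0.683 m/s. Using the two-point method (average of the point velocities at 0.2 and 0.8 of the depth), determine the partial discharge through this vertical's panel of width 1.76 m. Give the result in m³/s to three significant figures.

v̄ = (1.175 + 0.683) / 2 = 0.9290 m/s
q = v̄ × d × w = 0.9290 × 1.25 × 1.76 = 2.044 m³/s

2.04 m³/s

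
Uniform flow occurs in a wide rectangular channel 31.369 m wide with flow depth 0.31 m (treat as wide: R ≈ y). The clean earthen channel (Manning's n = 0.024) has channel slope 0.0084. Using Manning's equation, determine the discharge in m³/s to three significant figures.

17.0 m³/s

A = b·y = 31.369 × 0.31 = 9.724 m²
Wide channel: R ≈ y = 0.31 m
Q = (1/n)·A·R^(2/3)·S^(1/2) = (1/0.024) × 9.724 × 0.3100^(2/3) × 0.0084^(1/2) = 17.01 m³/s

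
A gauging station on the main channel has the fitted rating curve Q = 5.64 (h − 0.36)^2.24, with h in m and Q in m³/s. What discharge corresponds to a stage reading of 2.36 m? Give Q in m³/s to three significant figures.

Q = 5.64 × (2.36 − 0.36)^2.24 = 5.64 × 2^2.24 = 26.64 m³/s

26.6 m³/s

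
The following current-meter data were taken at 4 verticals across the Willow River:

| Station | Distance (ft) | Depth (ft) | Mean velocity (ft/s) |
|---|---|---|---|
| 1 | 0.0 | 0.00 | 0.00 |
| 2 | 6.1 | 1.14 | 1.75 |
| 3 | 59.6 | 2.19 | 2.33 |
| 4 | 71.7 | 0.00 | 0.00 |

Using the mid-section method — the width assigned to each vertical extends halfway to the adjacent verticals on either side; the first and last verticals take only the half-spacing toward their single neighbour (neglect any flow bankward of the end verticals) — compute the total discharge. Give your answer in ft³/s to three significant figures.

w_2 = (59.6 − 0.0)/2 = 29.8 ft; q_2 = 1.75 × 1.14 × 29.8 = 59.45 ft³/s
w_3 = (71.7 − 6.1)/2 = 32.8 ft; q_3 = 2.33 × 2.19 × 32.8 = 167.4 ft³/s
Stations 1, 4 contribute zero (depth or velocity is 0).
Q = Σ qᵢ = 226.8 ft³/s

227 ft³/s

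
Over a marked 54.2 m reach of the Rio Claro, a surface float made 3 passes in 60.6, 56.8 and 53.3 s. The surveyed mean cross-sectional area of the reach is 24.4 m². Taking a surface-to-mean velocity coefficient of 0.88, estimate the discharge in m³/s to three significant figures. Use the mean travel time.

20.5 m³/s

t̄ = (60.6 + 56.8 + 53.3) / 3 = 56.9 s
v_surface = L / t̄ = 54.2 / 56.9 = 0.9525 m/s
v_mean = 0.88 × 0.9525 = 0.8382 m/s
Q = A × v_mean = 24.4 × 0.8382 = 20.45 m³/s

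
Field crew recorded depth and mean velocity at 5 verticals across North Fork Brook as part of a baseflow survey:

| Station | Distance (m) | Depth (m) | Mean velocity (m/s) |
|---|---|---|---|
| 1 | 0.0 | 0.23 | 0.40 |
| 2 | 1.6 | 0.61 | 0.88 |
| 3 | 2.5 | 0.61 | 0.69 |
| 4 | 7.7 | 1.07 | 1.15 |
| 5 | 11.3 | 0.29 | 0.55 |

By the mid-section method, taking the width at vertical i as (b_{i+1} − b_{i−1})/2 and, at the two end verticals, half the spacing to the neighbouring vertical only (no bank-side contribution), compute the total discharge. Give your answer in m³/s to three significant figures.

w_1 = (1.6 − 0.0)/2 = 0.8 m; q_1 = 0.40 × 0.23 × 0.8 = 0.07360 m³/s
w_2 = (2.5 − 0.0)/2 = 1.25 m; q_2 = 0.88 × 0.61 × 1.25 = 0.6710 m³/s
w_3 = (7.7 − 1.6)/2 = 3.05 m; q_3 = 0.69 × 0.61 × 3.05 = 1.284 m³/s
w_4 = (11.3 − 2.5)/2 = 4.4 m; q_4 = 1.15 × 1.07 × 4.4 = 5.414 m³/s
w_5 = (11.3 − 7.7)/2 = 1.8 m; q_5 = 0.55 × 0.29 × 1.8 = 0.2871 m³/s
Q = Σ qᵢ = 7.730 m³/s

7.73 m³/s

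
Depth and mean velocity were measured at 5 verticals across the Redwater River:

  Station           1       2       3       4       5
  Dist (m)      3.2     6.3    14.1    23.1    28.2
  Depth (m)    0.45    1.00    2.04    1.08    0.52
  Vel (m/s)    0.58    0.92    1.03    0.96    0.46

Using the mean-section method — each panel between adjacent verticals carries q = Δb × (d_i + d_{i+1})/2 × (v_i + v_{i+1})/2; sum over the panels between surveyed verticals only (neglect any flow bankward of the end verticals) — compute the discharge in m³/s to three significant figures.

30.1 m³/s

Panel 1-2: Δb = 3.1 m, d̄ = (0.45+1.00)/2 = 0.725, v̄ = (0.58+0.92)/2 = 0.75 → q = 3.1×0.725×0.75 = 1.686 m³/s
Panel 2-3: Δb = 7.8 m, d̄ = (1.00+2.04)/2 = 1.52, v̄ = (0.92+1.03)/2 = 0.975 → q = 7.8×1.52×0.975 = 11.56 m³/s
Panel 3-4: Δb = 9 m, d̄ = (2.04+1.08)/2 = 1.56, v̄ = (1.03+0.96)/2 = 0.995 → q = 9×1.56×0.995 = 13.97 m³/s
Panel 4-5: Δb = 5.1 m, d̄ = (1.08+0.52)/2 = 0.8, v̄ = (0.96+0.46)/2 = 0.71 → q = 5.1×0.8×0.71 = 2.897 m³/s
Q = Σ q = 30.11 m³/s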